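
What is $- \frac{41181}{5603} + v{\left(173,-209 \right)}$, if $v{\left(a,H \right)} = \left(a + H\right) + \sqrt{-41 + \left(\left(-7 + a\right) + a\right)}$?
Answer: $- \frac{242889}{5603} + \sqrt{298} \approx -26.087$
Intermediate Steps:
$v{\left(a,H \right)} = H + a + \sqrt{-48 + 2 a}$ ($v{\left(a,H \right)} = \left(H + a\right) + \sqrt{-41 + \left(-7 + 2 a\right)} = \left(H + a\right) + \sqrt{-48 + 2 a} = H + a + \sqrt{-48 + 2 a}$)
$- \frac{41181}{5603} + v{\left(173,-209 \right)} = - \frac{41181}{5603} + \left(-209 + 173 + \sqrt{-48 + 2 \cdot 173}\right) = \left(-41181\right) \frac{1}{5603} + \left(-209 + 173 + \sqrt{-48 + 346}\right) = - \frac{41181}{5603} + \left(-209 + 173 + \sqrt{298}\right) = - \frac{41181}{5603} - \left(36 - \sqrt{298}\right) = - \frac{242889}{5603} + \sqrt{298}$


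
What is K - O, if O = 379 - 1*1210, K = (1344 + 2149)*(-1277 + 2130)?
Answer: 2980360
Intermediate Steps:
K = 2979529 (K = 3493*853 = 2979529)
O = -831 (O = 379 - 1210 = -831)
K - O = 2979529 - 1*(-831) = 2979529 + 831 = 2980360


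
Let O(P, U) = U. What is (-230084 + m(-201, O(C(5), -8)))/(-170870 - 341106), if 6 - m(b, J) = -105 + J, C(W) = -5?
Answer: 229965/511976 ≈ 0.44917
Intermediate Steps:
m(b, J) = 111 - J (m(b, J) = 6 - (-105 + J) = 6 + (105 - J) = 111 - J)
(-230084 + m(-201, O(C(5), -8)))/(-170870 - 341106) = (-230084 + (111 - 1*(-8)))/(-170870 - 341106) = (-230084 + (111 + 8))/(-511976) = (-230084 + 119)*(-1/511976) = -229965*(-1/511976) = 229965/511976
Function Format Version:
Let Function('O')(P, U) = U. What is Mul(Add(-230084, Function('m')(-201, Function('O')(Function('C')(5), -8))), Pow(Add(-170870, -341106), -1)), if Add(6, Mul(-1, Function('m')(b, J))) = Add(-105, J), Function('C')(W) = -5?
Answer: Rational(229965, 511976) ≈ 0.44917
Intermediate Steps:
Function('m')(b, J) = Add(111, Mul(-1, J)) (Function('m')(b, J) = Add(6, Mul(-1, Add(-105, J))) = Add(6, Add(105, Mul(-1, J))) = Add(111, Mul(-1, J)))
Mul(Add(-230084, Function('m')(-201, Function('O')(Function('C')(5), -8))), Pow(Add(-170870, -341106), -1)) = Mul(Add(-230084, Add(111, Mul(-1, -8))), Pow(Add(-170870, -341106), -1)) = Mul(Add(-230084, Add(111, 8)), Pow(-511976, -1)) = Mul(Add(-230084, 119), Rational(-1, 511976)) = Mul(-229965, Rational(-1, 511976)) = Rational(229965, 511976)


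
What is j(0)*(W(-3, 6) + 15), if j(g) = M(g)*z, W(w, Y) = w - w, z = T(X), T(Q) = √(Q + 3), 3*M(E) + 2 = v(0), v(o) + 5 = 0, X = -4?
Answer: -35*I ≈ -35.0*I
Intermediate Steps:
v(o) = -5 (v(o) = -5 + 0 = -5)
M(E) = -7/3 (M(E) = -⅔ + (⅓)*(-5) = -⅔ - 5/3 = -7/3)
T(Q) = √(3 + Q)
z = I (z = √(3 - 4) = √(-1) = I ≈ 1.0*I)
W(w, Y) = 0
j(g) = -7*I/3
j(0)*(W(-3, 6) + 15) = (-7*I/3)*(0 + 15) = -7*I/3*15 = -35*I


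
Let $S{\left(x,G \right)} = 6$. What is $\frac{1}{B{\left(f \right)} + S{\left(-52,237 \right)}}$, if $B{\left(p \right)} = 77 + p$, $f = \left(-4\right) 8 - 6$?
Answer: $\frac{1}{45} \approx 0.022222$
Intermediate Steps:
$f = -38$ ($f = -32 - 6 = -38$)
$\frac{1}{B{\left(f \right)} + S{\left(-52,237 \right)}} = \frac{1}{\left(77 - 38\right) + 6} = \frac{1}{39 + 6} = \frac{1}{45}$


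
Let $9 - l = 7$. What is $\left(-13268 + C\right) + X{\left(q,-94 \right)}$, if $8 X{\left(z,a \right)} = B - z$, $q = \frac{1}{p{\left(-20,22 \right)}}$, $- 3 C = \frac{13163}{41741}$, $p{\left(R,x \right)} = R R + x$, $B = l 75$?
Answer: $- \frac{5601202734875}{422752848} \approx -13249.0$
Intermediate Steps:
$l = 2$ ($l = 9 - 7 = 2$)
$B = 150$ ($B = 2 \cdot 75 = 150$)
$p{\left(R,x \right)} = x + R^{2}$ ($p{\left(R,x \right)} = R^{2} + x = x + R^{2}$)
$C = - \frac{13163}{125223}$ ($C = - \frac{13163 \cdot \frac{1}{41741}}{3} = \left(- \frac{1}{3}\right) \frac{13163}{41741} = - \frac{13163}{125223} \approx -0.10512$)
$q = \frac{1}{422}$ ($q = \frac{1}{22 + \left(-20\right)^{2}} = \frac{1}{22 + 400} = \frac{1}{422} \approx 0.0023697$)
$X{\left(z,a \right)} = \frac{75}{4} - \frac{z}{8}$ ($X{\left(z,a \right)} = \frac{150 - z}{8} = \frac{75}{4} - \frac{z}{8}$)
$\left(-13268 + C\right) + X{\left(q,-94 \right)} = \left(-13268 - \frac{13163}{125223}\right) + \left(\frac{75}{4} - \frac{1}{3376}\right) = - \frac{1661471927}{125223} + \left(\frac{75}{4} - \frac{1}{3376}\right) = - \frac{1661471927}{125223} + \frac{63299}{3376} = - \frac{5601202734875}{422752848}$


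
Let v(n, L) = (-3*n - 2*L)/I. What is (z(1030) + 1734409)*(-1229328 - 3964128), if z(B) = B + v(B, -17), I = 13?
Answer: -117152167931856/13 ≈ -9.0117e+12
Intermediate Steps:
v(n, L) = -3*n/13 - 2*L/13 (v(n, L) = (-3*n - 2*L)/13 = (-3*n - 2*L)*(1/13) = -3*n/13 - 2*L/13)
z(B) = 34/13 + 10*B/13 (z(B) = B + (-3*B/13 - 2/13*(-17)) = B + (-3*B/13 + 34/13) = B + (34/13 - 3*B/13) = 34/13 + 10*B/13)
(z(1030) + 1734409)*(-1229328 - 3964128) = ((34/13 + (10/13)*1030) + 1734409)*(-1229328 - 3964128) = ((34/13 + 10300/13) + 1734409)*(-5193456) = (10334/13 + 1734409)*(-5193456) = (22557651/13)*(-5193456) = -117152167931856/13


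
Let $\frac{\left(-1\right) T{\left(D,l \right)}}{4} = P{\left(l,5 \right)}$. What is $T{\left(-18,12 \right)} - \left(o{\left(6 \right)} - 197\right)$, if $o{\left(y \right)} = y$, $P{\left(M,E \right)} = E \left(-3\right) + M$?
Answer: $203$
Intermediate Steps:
$P{\left(M,E \right)} = M - 3 E$ ($P{\left(M,E \right)} = - 3 E + M = M - 3 E$)
$T{\left(D,l \right)} = 60 - 4 l$ ($T{\left(D,l \right)} = - 4 \left(l - 15\right) = - 4 \left(-15 + l\right) = 60 - 4 l$)
$T{\left(-18,12 \right)} - \left(o{\left(6 \right)} - 197\right) = \left(60 - 48\right) - \left(6 - 197\right) = 12 - -191 = 12 + 191 = 203$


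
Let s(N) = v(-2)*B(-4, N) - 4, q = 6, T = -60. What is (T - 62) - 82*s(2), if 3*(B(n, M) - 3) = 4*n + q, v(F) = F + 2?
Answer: 206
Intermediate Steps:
v(F) = 2 + F
B(n, M) = 5 + 4*n/3 (B(n, M) = 3 + (4*n + 6)/3 = 3 + (6 + 4*n)/3 = 3 + (2 + 4*n/3) = 5 + 4*n/3)
s(N) = -4 (s(N) = (2 - 2)*(5 + (4/3)*(-4)) - 4 = 0*(5 - 16/3) - 4 = 0*(-1/3) - 4 = 0 - 4 = -4)
(T - 62) - 82*s(2) = (-60 - 62) - 82*(-4) = -122 + 328 = 206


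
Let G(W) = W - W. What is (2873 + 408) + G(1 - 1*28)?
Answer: 3281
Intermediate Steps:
G(W) = 0
(2873 + 408) + G(1 - 1*28) = (2873 + 408) + 0 = 3281 + 0 = 3281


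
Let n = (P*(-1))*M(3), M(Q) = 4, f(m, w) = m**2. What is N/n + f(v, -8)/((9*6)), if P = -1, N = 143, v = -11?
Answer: 4103/108 ≈ 37.991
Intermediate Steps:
n = 4 (n = -1*(-1)*4 = 1*4 = 4)
N/n + f(v, -8)/((9*6)) = 143/4 + (-11)**2/((9*6)) = 143*(1/4) + 121/54 = 143/4 + 121*(1/54) = 143/4 + 121/54 = 4103/108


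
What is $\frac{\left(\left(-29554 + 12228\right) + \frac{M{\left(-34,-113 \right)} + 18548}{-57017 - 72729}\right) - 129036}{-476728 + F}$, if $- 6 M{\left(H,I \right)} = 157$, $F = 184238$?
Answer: $\frac{113939415443}{227696445240} \approx 0.5004$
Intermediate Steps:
$M{\left(H,I \right)} = - \frac{157}{6}$ ($M{\left(H,I \right)} = \left(- \frac{1}{6}\right) 157 = - \frac{157}{6}$)
$\frac{\left(\left(-29554 + 12228\right) + \frac{M{\left(-34,-113 \right)} + 18548}{-57017 - 72729}\right) - 129036}{-476728 + F} = \frac{\left(\left(-29554 + 12228\right) + \frac{- \frac{157}{6} + 18548}{-57017 - 72729}\right) - 129036}{-476728 + 184238} = \frac{\left(-17326 + \frac{111131}{6 \left(-129746\right)}\right) - 129036}{-292490} = \left(\left(-17326 + \frac{111131}{6} \left(- \frac{1}{129746}\right)\right) - 129036\right) \left(- \frac{1}{292490}\right) = \left(\left(-17326 - \frac{111131}{778476}\right) - 129036\right) \left(- \frac{1}{292490}\right) = \left(- \frac{13487986307}{778476} - 129036\right) \left(- \frac{1}{292490}\right) = \left(- \frac{113939415443}{778476}\right) \left(- \frac{1}{292490}\right) = \frac{113939415443}{227696445240}$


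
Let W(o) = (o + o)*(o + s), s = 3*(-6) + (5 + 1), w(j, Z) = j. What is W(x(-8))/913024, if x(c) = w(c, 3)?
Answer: 5/14266 ≈ 0.00035048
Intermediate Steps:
s = -12 (s = -18 + 6 = -12)
x(c) = c
W(o) = 2*o*(-12 + o) (W(o) = (o + o)*(o - 12) = (2*o)*(-12 + o) = 2*o*(-12 + o))
W(x(-8))/913024 = (2*(-8)*(-12 - 8))/913024 = (2*(-8)*(-20))*(1/913024) = 320*(1/913024) = 5/14266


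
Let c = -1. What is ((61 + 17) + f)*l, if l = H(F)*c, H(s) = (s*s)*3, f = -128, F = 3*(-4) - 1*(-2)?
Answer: 15000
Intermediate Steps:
F = -10 (F = -12 + 2 = -10)
H(s) = 3*s² (H(s) = s²*3 = 3*s²)
l = -300 (l = (3*(-10)²)*(-1) = (3*100)*(-1) = 300*(-1) = -300)
((61 + 17) + f)*l = ((61 + 17) - 128)*(-300) = (78 - 128)*(-300) = -50*(-300) = 15000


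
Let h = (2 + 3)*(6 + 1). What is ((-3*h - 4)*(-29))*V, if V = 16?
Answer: 50576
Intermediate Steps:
h = 35 (h = 5*7 = 35)
((-3*h - 4)*(-29))*V = ((-3*35 - 4)*(-29))*16 = ((-105 - 4)*(-29))*16 = -109*(-29)*16 = 3161*16 = 50576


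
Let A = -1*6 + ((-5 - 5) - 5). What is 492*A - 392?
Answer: -10724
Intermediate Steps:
A = -21 (A = -6 + (-10 - 5) = -6 - 15 = -21)
492*A - 392 = 492*(-21) - 392 = -10332 - 392 = -10724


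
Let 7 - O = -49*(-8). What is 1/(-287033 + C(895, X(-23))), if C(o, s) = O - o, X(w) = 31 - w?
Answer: -1/288313 ≈ -3.4685e-6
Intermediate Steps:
O = -385 (O = 7 - (-49)*(-8) = 7 - 1*392 = 7 - 392 = -385)
C(o, s) = -385 - o
1/(-287033 + C(895, X(-23))) = 1/(-287033 + (-385 - 1*895)) = 1/(-287033 + (-385 - 895)) = 1/(-287033 - 1280) = 1/(-288313) = -1/288313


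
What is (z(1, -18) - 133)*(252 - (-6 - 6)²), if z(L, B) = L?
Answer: -14256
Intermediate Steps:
(z(1, -18) - 133)*(252 - (-6 - 6)²) = (1 - 133)*(252 - (-6 - 6)²) = -132*(252 - 1*(-12)²) = -132*(252 - 1*144) = -132*(252 - 144) = -132*108 = -14256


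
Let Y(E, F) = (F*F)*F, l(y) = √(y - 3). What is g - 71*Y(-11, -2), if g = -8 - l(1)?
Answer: 560 - I*√2 ≈ 560.0 - 1.4142*I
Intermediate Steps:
l(y) = √(-3 + y)
Y(E, F) = F³ (Y(E, F) = F²*F = F³)
g = -8 - I*√2 (g = -8 - √(-3 + 1) = -8 - √(-2) = -8 - I*√2 ≈ -8.0 - 1.4142*I)
g - 71*Y(-11, -2) = (-8 - I*√2) - 71*(-2)³ = (-8 - I*√2) - 71*(-8) = (-8 - I*√2) + 568 = 560 - I*√2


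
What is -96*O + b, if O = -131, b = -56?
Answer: 12520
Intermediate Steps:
-96*O + b = -96*(-131) - 56 = 12576 - 56 = 12520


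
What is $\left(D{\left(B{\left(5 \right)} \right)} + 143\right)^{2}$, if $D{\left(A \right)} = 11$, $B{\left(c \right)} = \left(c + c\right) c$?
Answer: $23716$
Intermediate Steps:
$B{\left(c \right)} = 2 c^{2}$ ($B{\left(c \right)} = 2 c c = 2 c^{2}$)
$\left(D{\left(B{\left(5 \right)} \right)} + 143\right)^{2} = \left(11 + 143\right)^{2} = 154^{2} = 23716$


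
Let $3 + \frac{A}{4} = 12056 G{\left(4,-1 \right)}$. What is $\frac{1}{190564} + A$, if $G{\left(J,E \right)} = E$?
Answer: $- \frac{9192045103}{190564} \approx -48236.0$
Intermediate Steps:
$A = -48236$ ($A = -12 + 4 \cdot 12056 \left(-1\right) = -12 + 4 \left(-12056\right) = -12 - 48224 = -48236$)
$\frac{1}{190564} + A = \frac{1}{190564} - 48236 = - \frac{9192045103}{190564}$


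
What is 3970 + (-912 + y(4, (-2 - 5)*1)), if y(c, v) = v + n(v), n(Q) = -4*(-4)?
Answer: 3067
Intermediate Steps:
n(Q) = 16
y(c, v) = 16 + v (y(c, v) = v + 16 = 16 + v)
3970 + (-912 + y(4, (-2 - 5)*1)) = 3970 + (-912 + (16 + (-2 - 5)*1)) = 3970 + (-912 + (16 - 7*1)) = 3970 + (-912 + (16 - 7)) = 3970 + (-912 + 9) = 3970 - 903 = 3067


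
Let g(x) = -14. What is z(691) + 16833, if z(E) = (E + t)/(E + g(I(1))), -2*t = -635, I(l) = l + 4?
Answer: 22793899/1354 ≈ 16835.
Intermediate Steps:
I(l) = 4 + l
t = 635/2 (t = -½*(-635) = 635/2 ≈ 317.50)
z(E) = (635/2 + E)/(-14 + E) (z(E) = (E + 635/2)/(E - 14) = (635/2 + E)/(-14 + E))
z(691) + 16833 = (635/2 + 691)/(-14 + 691) + 16833 = (2017/2)/677 + 16833 = (1/677)*(2017/2) + 16833 = 2017/1354 + 16833 = 22793899/1354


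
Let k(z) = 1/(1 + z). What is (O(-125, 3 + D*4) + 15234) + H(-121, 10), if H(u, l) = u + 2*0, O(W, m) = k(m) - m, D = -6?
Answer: 302679/20 ≈ 15134.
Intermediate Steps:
O(W, m) = 1/(1 + m) - m
H(u, l) = u (H(u, l) = u + 0 = u)
(O(-125, 3 + D*4) + 15234) + H(-121, 10) = ((1 - (3 - 6*4)*(1 + (3 - 6*4)))/(1 + (3 - 6*4)) + 15234) - 121 = ((1 - (3 - 24)*(1 + (3 - 24)))/(1 + (3 - 24)) + 15234) - 121 = ((1 - 1*(-21)*(1 - 21))/(1 - 21) + 15234) - 121 = ((1 - 1*(-21)*(-20))/(-20) + 15234) - 121 = (-(1 - 420)/20 + 15234) - 121 = (-1/20*(-419) + 15234) - 121 = (419/20 + 15234) - 121 = 305099/20 - 121 = 302679/20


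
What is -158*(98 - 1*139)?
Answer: 6478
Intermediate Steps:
-158*(98 - 1*139) = -158*(98 - 139) = -158*(-41) = 6478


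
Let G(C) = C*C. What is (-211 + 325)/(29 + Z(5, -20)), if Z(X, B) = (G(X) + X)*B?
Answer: -114/571 ≈ -0.19965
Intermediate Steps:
G(C) = C²
Z(X, B) = B*(X + X²) (Z(X, B) = (X² + X)*B = (X + X²)*B = B*(X + X²))
(-211 + 325)/(29 + Z(5, -20)) = (-211 + 325)/(29 - 20*5*(1 + 5)) = 114/(29 - 20*5*6) = 114/(29 - 600) = 114/(-571) = 114*(-1/571) = -114/571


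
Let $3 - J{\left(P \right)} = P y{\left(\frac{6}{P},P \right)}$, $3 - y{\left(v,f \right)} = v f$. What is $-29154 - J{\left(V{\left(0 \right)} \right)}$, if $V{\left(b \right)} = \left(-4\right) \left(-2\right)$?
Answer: $-29181$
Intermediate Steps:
$V{\left(b \right)} = 8$
$y{\left(v,f \right)} = 3 - f v$ ($y{\left(v,f \right)} = 3 - v f = 3 - f v$)
$J{\left(P \right)} = 3 + 3 P$ ($J{\left(P \right)} = 3 - P \left(3 - P \frac{6}{P}\right) = 3 - P \left(3 - 6\right) = 3 - P \left(-3\right) = 3 - - 3 P = 3 + 3 P$)
$-29154 - J{\left(V{\left(0 \right)} \right)} = -29154 - \left(3 + 3 \cdot 8\right) = -29154 - \left(3 + 24\right) = -29154 - 27 = -29181$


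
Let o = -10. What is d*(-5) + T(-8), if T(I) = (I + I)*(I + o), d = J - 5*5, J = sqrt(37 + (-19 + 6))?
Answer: 413 - 10*sqrt(6) ≈ 388.50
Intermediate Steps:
J = 2*sqrt(6) (J = sqrt(37 - 13) = sqrt(24) = 2*sqrt(6) ≈ 4.8990)
d = -25 + 2*sqrt(6) (d = 2*sqrt(6) - 5*5 = 2*sqrt(6) - 1*25 = 2*sqrt(6) - 25 = -25 + 2*sqrt(6) ≈ -20.101)
T(I) = 2*I*(-10 + I) (T(I) = (I + I)*(I - 10) = (2*I)*(-10 + I) = 2*I*(-10 + I))
d*(-5) + T(-8) = (-25 + 2*sqrt(6))*(-5) + 2*(-8)*(-10 - 8) = (125 - 10*sqrt(6)) + 2*(-8)*(-18) = (125 - 10*sqrt(6)) + 288 = 413 - 10*sqrt(6)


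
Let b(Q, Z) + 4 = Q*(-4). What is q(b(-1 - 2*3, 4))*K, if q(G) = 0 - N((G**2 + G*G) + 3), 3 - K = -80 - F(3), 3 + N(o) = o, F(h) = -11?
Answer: -82944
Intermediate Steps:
N(o) = -3 + o
b(Q, Z) = -4 - 4*Q (b(Q, Z) = -4 + Q*(-4) = -4 - 4*Q)
K = 72 (K = 3 - (-80 - 1*(-11)) = 3 - (-80 + 11) = 3 - 1*(-69) = 3 + 69 = 72)
q(G) = -2*G**2 (q(G) = 0 - (-3 + ((G**2 + G*G) + 3)) = 0 - (-3 + ((G**2 + G**2) + 3)) = 0 - (-3 + (2*G**2 + 3)) = 0 - (-3 + (3 + 2*G**2)) = 0 - 2*G**2 = -2*G**2)
q(b(-1 - 2*3, 4))*K = -2*(-4 - 4*(-1 - 2*3))**2*72 = -2*(-4 - 4*(-1 - 6))**2*72 = -2*(-4 - 4*(-7))**2*72 = -2*(-4 + 28)**2*72 = -2*24**2*72 = -2*576*72 = -1152*72 = -82944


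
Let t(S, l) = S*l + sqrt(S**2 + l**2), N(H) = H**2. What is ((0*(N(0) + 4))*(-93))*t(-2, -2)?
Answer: 0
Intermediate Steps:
t(S, l) = sqrt(S**2 + l**2) + S*l
((0*(N(0) + 4))*(-93))*t(-2, -2) = ((0*(0**2 + 4))*(-93))*(sqrt((-2)**2 + (-2)**2) - 2*(-2)) = ((0*(0 + 4))*(-93))*(sqrt(4 + 4) + 4) = ((0*4)*(-93))*(sqrt(8) + 4) = (0*(-93))*(2*sqrt(2) + 4) = 0*(4 + 2*sqrt(2)) = 0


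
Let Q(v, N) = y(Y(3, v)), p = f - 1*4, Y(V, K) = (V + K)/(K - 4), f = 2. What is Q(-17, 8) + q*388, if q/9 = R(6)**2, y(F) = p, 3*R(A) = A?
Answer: 13966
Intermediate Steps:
Y(V, K) = (K + V)/(-4 + K)
R(A) = A/3
p = -2 (p = 2 - 1*4 = 2 - 4 = -2)
y(F) = -2
Q(v, N) = -2
q = 36 (q = 9*((1/3)*6)**2 = 9*2**2 = 9*4 = 36)
Q(-17, 8) + q*388 = -2 + 36*388 = -2 + 13968 = 13966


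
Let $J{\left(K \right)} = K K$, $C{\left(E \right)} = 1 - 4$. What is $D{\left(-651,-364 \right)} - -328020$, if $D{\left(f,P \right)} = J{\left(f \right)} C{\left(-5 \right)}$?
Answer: $-943383$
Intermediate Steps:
$C{\left(E \right)} = -3$
$J{\left(K \right)} = K^{2}$
$D{\left(f,P \right)} = - 3 f^{2}$ ($D{\left(f,P \right)} = f^{2} \left(-3\right) = - 3 f^{2}$)
$D{\left(-651,-364 \right)} - -328020 = - 3 \left(-651\right)^{2} - -328020 = \left(-3\right) 423801 + 328020 = -1271403 + 328020 = -943383$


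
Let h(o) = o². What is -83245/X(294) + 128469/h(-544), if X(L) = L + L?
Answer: -361171361/2558976 ≈ -141.14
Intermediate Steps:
X(L) = 2*L
-83245/X(294) + 128469/h(-544) = -83245/(2*294) + 128469/((-544)²) = -83245/588 + 128469/295936 = -83245*1/588 + 128469*(1/295936) = -83245/588 + 7557/17408 = -361171361/2558976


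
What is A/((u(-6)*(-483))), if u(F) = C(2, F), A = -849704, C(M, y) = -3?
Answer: -849704/1449 ≈ -586.41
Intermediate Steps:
u(F) = -3
A/((u(-6)*(-483))) = -849704/((-3*(-483))) = -849704/1449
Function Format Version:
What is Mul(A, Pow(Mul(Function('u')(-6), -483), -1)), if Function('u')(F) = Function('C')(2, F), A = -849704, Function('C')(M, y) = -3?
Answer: Rational(-849704, 1449) ≈ -586.41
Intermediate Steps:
Function('u')(F) = -3
Mul(A, Pow(Mul(Function('u')(-6), -483), -1)) = Mul(-849704, Pow(Mul(-3, -483), -1)) = Mul(-849704, Pow(1449, -1)) = Mul(-849704, Rational(1, 1449)) = Rational(-849704, 1449)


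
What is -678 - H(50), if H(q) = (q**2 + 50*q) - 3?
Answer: -5675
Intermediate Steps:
H(q) = -3 + q**2 + 50*q
-678 - H(50) = -678 - (-3 + 50**2 + 50*50) = -678 - (-3 + 2500 + 2500) = -678 - 1*4997 = -678 - 4997 = -5675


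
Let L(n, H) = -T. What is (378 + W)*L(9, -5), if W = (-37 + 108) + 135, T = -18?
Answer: 10512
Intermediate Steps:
L(n, H) = 18 (L(n, H) = -1*(-18) = 18)
W = 206 (W = 71 + 135 = 206)
(378 + W)*L(9, -5) = (378 + 206)*18 = 584*18 = 10512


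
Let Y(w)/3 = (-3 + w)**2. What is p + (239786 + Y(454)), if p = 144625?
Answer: 994614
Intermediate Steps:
Y(w) = 3*(-3 + w)**2
p + (239786 + Y(454)) = 144625 + (239786 + 3*(-3 + 454)**2) = 144625 + (239786 + 3*451**2) = 144625 + (239786 + 3*203401) = 144625 + (239786 + 610203) = 144625 + 849989 = 994614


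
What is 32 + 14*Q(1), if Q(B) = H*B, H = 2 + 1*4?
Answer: 116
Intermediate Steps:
H = 6 (H = 2 + 4 = 6)
Q(B) = 6*B
32 + 14*Q(1) = 32 + 14*(6*1) = 32 + 14*6 = 32 + 84 = 116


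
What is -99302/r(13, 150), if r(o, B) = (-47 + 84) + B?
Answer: -99302/187 ≈ -531.03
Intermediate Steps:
r(o, B) = 37 + B
-99302/r(13, 150) = -99302/(37 + 150) = -99302/187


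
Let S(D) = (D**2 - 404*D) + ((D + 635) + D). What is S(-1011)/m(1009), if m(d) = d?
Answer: 1429178/1009 ≈ 1416.4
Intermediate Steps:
S(D) = 635 + D**2 - 402*D (S(D) = (D**2 - 404*D) + ((635 + D) + D) = (D**2 - 404*D) + (635 + 2*D) = 635 + D**2 - 402*D)
S(-1011)/m(1009) = (635 + (-1011)**2 - 402*(-1011))/1009 = (635 + 1022121 + 406422)*(1/1009) = 1429178*(1/1009) = 1429178/1009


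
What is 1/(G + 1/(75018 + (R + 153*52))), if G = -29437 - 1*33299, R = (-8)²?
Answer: -83038/5209471967 ≈ -1.5940e-5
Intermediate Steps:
R = 64
G = -62736 (G = -29437 - 33299 = -62736)
1/(G + 1/(75018 + (R + 153*52))) = 1/(-62736 + 1/(75018 + (64 + 153*52))) = 1/(-62736 + 1/(75018 + (64 + 7956))) = 1/(-62736 + 1/(75018 + 8020)) = 1/(-62736 + 1/83038) = 1/(-5209471967/83038) = -83038/5209471967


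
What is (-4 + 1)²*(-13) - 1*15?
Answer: -132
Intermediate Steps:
(-4 + 1)²*(-13) - 1*15 = (-3)²*(-13) - 15 = 9*(-13) - 15 = -117 - 15 = -132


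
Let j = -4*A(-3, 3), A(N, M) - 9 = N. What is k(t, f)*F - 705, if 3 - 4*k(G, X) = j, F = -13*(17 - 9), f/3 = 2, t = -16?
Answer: -1407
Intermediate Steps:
A(N, M) = 9 + N
f = 6 (f = 3*2 = 6)
F = -104 (F = -13*8 = -104)
j = -24 (j = -4*(9 - 3) = -4*6 = -24)
k(G, X) = 27/4 (k(G, X) = 3/4 - 1/4*(-24) = 3/4 + 6 = 27/4)
k(t, f)*F - 705 = (27/4)*(-104) - 705 = -702 - 705 = -1407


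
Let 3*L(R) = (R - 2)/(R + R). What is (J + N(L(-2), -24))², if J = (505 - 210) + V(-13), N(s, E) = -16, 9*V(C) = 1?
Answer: 6310144/81 ≈ 77903.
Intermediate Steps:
V(C) = ⅑ (V(C) = (⅑)*1 = ⅑)
L(R) = (-2 + R)/(6*R) (L(R) = ((R - 2)/(R + R))/3 = ((-2 + R)/((2*R)))/3 = ((-2 + R)*(1/(2*R)))/3 = ((-2 + R)/(2*R))/3 = (-2 + R)/(6*R))
J = 2656/9 (J = (505 - 210) + ⅑ = 295 + ⅑ = 2656/9 ≈ 295.11)
(J + N(L(-2), -24))² = (2656/9 - 16)² = (2512/9)² = 6310144/81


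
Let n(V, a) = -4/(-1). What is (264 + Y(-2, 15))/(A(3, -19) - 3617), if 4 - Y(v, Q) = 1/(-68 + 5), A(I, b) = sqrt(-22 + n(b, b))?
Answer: -5552095/74928231 - 1535*I*sqrt(2)/24976077 ≈ -0.074099 - 8.6916e-5*I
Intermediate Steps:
n(V, a) = 4 (n(V, a) = -4*(-1) = 4)
A(I, b) = 3*I*sqrt(2) (A(I, b) = sqrt(-22 + 4) = sqrt(-18) = 3*I*sqrt(2))
Y(v, Q) = 253/63 (Y(v, Q) = 4 - 1/(-68 + 5) = 4 - 1/(-63) = 4 - 1*(-1/63) = 4 + 1/63 = 253/63)
(264 + Y(-2, 15))/(A(3, -19) - 3617) = (264 + 253/63)/(3*I*sqrt(2) - 3617) = 16885/(63*(-3617 + 3*I*sqrt(2)))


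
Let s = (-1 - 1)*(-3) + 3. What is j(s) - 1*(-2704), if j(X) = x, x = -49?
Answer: 2655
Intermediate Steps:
s = 9 (s = -2*(-3) + 3 = 6 + 3 = 9)
j(X) = -49
j(s) - 1*(-2704) = -49 - 1*(-2704) = -49 + 2704 = 2655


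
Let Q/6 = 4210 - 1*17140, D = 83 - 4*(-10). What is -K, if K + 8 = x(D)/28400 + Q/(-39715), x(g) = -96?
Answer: 85297358/14098825 ≈ 6.0500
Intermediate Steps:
D = 123 (D = 83 + 40 = 123)
Q = -77580 (Q = 6*(4210 - 1*17140) = 6*(4210 - 17140) = 6*(-12930) = -77580)
K = -85297358/14098825 (K = -8 + (-96/28400 - 77580/(-39715)) = -8 + (-96*1/28400 - 77580*(-1/39715)) = -8 + (-6/1775 + 15516/7943) = -8 + 27493242/14098825 = -85297358/14098825 ≈ -6.0500)
-K = -1*(-85297358/14098825) = 85297358/14098825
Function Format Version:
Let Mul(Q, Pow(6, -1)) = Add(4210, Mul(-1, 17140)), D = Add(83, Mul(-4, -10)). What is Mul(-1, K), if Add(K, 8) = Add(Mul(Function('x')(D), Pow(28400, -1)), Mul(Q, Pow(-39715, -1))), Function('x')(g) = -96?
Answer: Rational(85297358, 14098825) ≈ 6.0500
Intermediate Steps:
D = 123 (D = Add(83, 40) = 123)
Q = -77580 (Q = Mul(6, Add(4210, Mul(-1, 17140))) = Mul(6, Add(4210, -17140)) = Mul(6, -12930) = -77580)
K = Rational(-85297358, 14098825) (K = Add(-8, Add(Mul(-96, Pow(28400, -1)), Mul(-77580, Pow(-39715, -1)))) = Add(-8, Add(Mul(-96, Rational(1, 28400)), Mul(-77580, Rational(-1, 39715)))) = Add(-8, Add(Rational(-6, 1775), Rational(15516, 7943))) = Add(-8, Rational(27493242, 14098825)) = Rational(-85297358, 14098825) ≈ -6.0500)
Mul(-1, K) = Mul(-1, Rational(-85297358, 14098825)) = Rational(85297358, 14098825)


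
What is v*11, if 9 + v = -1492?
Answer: -16511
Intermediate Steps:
v = -1501 (v = -9 - 1492 = -1501)
v*11 = -1501*11 = -16511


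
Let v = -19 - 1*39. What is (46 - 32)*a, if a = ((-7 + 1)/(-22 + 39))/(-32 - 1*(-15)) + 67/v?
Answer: -133105/8381 ≈ -15.882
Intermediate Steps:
v = -58 (v = -19 - 39 = -58)
a = -19015/16762 (a = ((-7 + 1)/(-22 + 39))/(-32 - 1*(-15)) + 67/(-58) = (-6/17)/(-32 + 15) + 67*(-1/58) = -6*1/17/(-17) - 67/58 = -6/17*(-1/17) - 67/58 = 6/289 - 67/58 = -19015/16762 ≈ -1.1344)
(46 - 32)*a = (46 - 32)*(-19015/16762) = 14*(-19015/16762) = -133105/8381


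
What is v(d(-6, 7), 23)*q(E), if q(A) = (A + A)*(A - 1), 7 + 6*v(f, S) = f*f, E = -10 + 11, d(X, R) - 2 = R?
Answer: 0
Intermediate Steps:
d(X, R) = 2 + R
E = 1
v(f, S) = -7/6 + f²/6 (v(f, S) = -7/6 + (f*f)/6 = -7/6 + f²/6)
q(A) = 2*A*(-1 + A) (q(A) = (2*A)*(-1 + A) = 2*A*(-1 + A))
v(d(-6, 7), 23)*q(E) = (-7/6 + (2 + 7)²/6)*(2*1*(-1 + 1)) = (-7/6 + (⅙)*9²)*(2*1*0) = (-7/6 + (⅙)*81)*0 = (-7/6 + 27/2)*0 = (37/3)*0 = 0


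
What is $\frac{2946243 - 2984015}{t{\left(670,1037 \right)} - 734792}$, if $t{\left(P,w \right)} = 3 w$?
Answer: $\frac{37772}{731681} \approx 0.051624$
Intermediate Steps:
$\frac{2946243 - 2984015}{t{\left(670,1037 \right)} - 734792} = \frac{2946243 - 2984015}{3 \cdot 1037 - 734792} = - \frac{37772}{3111 - 734792} = - \frac{37772}{-731681} = \left(-37772\right) \left(- \frac{1}{731681}\right) = \frac{37772}{731681}$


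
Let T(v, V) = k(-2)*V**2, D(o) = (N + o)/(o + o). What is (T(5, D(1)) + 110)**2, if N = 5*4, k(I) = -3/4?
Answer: 190969/256 ≈ 745.97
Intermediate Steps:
k(I) = -3/4 (k(I) = -3*1/4 = -3/4)
N = 20
D(o) = (20 + o)/(2*o) (D(o) = (20 + o)/(o + o) = (20 + o)/((2*o)) = (20 + o)*(1/(2*o)) = (20 + o)/(2*o))
T(v, V) = -3*V**2/4
(T(5, D(1)) + 110)**2 = (-3*(20 + 1)**2/4/4 + 110)**2 = (-3*((1/2)*1*21)**2/4 + 110)**2 = (-3*(21/2)**2/4 + 110)**2 = (-3/4*441/4 + 110)**2 = (-1323/16 + 110)**2 = (437/16)**2 = 190969/256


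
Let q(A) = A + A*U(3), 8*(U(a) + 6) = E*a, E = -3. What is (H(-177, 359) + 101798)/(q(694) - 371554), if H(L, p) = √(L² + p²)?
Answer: -407192/1503219 - 4*√160210/1503219 ≈ -0.27194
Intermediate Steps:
U(a) = -6 - 3*a/8 (U(a) = -6 + (-3*a)/8 = -6 - 3*a/8)
q(A) = -49*A/8 (q(A) = A + A*(-6 - 3/8*3) = A + A*(-6 - 9/8) = A + A*(-57/8) = A - 57*A/8 = -49*A/8)
(H(-177, 359) + 101798)/(q(694) - 371554) = (√((-177)² + 359²) + 101798)/(-49/8*694 - 371554) = (√(31329 + 128881) + 101798)/(-17003/4 - 371554) = (√160210 + 101798)/(-1503219/4) = (101798 + √160210)*(-4/1503219) = -407192/1503219 - 4*√160210/1503219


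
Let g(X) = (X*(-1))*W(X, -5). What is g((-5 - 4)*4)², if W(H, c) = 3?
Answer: 11664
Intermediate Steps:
g(X) = -3*X (g(X) = (X*(-1))*3 = -X*3 = -3*X)
g((-5 - 4)*4)² = (-3*(-5 - 4)*4)² = (-(-27)*4)² = (-3*(-36))² = 108² = 11664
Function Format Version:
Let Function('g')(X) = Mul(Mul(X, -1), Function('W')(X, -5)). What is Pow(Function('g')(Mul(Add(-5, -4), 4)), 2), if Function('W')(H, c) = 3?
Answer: 11664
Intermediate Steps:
Function('g')(X) = Mul(-3, X) (Function('g')(X) = Mul(Mul(X, -1), 3) = Mul(Mul(-1, X), 3) = Mul(-3, X))
Pow(Function('g')(Mul(Add(-5, -4), 4)), 2) = Pow(Mul(-3, Mul(Add(-5, -4), 4)), 2) = Pow(Mul(-3, Mul(-9, 4)), 2) = Pow(Mul(-3, -36), 2) = Pow(108, 2) = 11664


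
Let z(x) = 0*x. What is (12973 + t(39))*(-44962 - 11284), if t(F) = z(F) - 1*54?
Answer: -726642074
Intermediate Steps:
z(x) = 0
t(F) = -54 (t(F) = 0 - 1*54 = 0 - 54 = -54)
(12973 + t(39))*(-44962 - 11284) = (12973 - 54)*(-44962 - 11284) = 12919*(-56246) = -726642074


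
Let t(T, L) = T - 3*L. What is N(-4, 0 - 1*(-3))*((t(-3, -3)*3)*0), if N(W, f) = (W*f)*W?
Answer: 0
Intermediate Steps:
N(W, f) = f*W**2
N(-4, 0 - 1*(-3))*((t(-3, -3)*3)*0) = ((0 - 1*(-3))*(-4)**2)*(((-3 - 3*(-3))*3)*0) = ((0 + 3)*16)*(((-3 + 9)*3)*0) = (3*16)*((6*3)*0) = 48*(18*0) = 48*0 = 0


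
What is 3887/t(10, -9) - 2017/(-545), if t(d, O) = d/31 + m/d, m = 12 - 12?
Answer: 13138207/1090 ≈ 12053.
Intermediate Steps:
m = 0
t(d, O) = d/31 (t(d, O) = d/31 + 0/d = d*(1/31) + 0 = d/31 + 0 = d/31)
3887/t(10, -9) - 2017/(-545) = 3887/(((1/31)*10)) - 2017/(-545) = 3887/(10/31) - 2017*(-1/545) = 3887*(31/10) + 2017/545 = 120497/10 + 2017/545 = 13138207/1090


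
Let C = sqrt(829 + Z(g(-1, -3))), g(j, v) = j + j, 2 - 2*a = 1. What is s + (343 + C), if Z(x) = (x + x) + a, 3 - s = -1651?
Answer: 1997 + sqrt(3302)/2 ≈ 2025.7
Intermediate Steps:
s = 1654 (s = 3 - 1*(-1651) = 3 + 1651 = 1654)
a = 1/2 (a = 1 - 1/2*1 = 1 - 1/2 = 1/2 ≈ 0.50000)
g(j, v) = 2*j
Z(x) = 1/2 + 2*x (Z(x) = (x + x) + 1/2 = 2*x + 1/2 = 1/2 + 2*x)
C = sqrt(3302)/2 (C = sqrt(829 + (1/2 + 2*(2*(-1)))) = sqrt(829 + (1/2 + 2*(-2))) = sqrt(829 + (1/2 - 4)) = sqrt(829 - 7/2) = sqrt(1651/2) = sqrt(3302)/2 ≈ 28.732)
s + (343 + C) = 1654 + (343 + sqrt(3302)/2) = 1997 + sqrt(3302)/2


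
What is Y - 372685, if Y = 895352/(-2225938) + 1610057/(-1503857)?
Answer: -623782575718973170/1673746221433 ≈ -3.7269e+5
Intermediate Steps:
Y = -2465184215565/1673746221433 (Y = 895352*(-1/2225938) + 1610057*(-1/1503857) = -447676/1112969 - 1610057/1503857 = -2465184215565/1673746221433 ≈ -1.4729)
Y - 372685 = -2465184215565/1673746221433 - 372685 = -623782575718973170/1673746221433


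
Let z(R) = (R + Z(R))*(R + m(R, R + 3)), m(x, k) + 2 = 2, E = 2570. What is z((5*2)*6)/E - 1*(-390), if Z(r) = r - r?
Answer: 100590/257 ≈ 391.40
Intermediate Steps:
Z(r) = 0
m(x, k) = 0 (m(x, k) = -2 + 2 = 0)
z(R) = R**2 (z(R) = (R + 0)*(R + 0) = R*R = R**2)
z((5*2)*6)/E - 1*(-390) = ((5*2)*6)**2/2570 - 1*(-390) = (10*6)**2*(1/2570) + 390 = 60**2*(1/2570) + 390 = 3600*(1/2570) + 390 = 360/257 + 390 = 100590/257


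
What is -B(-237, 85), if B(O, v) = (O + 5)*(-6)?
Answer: -1392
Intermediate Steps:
B(O, v) = -30 - 6*O (B(O, v) = (5 + O)*(-6) = -30 - 6*O)
-B(-237, 85) = -(-30 - 6*(-237)) = -(-30 + 1422) = -1*1392 = -1392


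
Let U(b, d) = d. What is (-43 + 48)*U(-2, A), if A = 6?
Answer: 30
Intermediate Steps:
(-43 + 48)*U(-2, A) = (-43 + 48)*6 = 5*6 = 30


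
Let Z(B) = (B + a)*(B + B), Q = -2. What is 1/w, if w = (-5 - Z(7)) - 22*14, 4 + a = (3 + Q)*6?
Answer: -1/439 ≈ -0.0022779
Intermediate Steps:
a = 2 (a = -4 + (3 - 2)*6 = -4 + 1*6 = -4 + 6 = 2)
Z(B) = 2*B*(2 + B) (Z(B) = (B + 2)*(B + B) = (2 + B)*(2*B) = 2*B*(2 + B))
w = -439 (w = (-5 - 2*7*(2 + 7)) - 22*14 = (-5 - 2*7*9) - 308 = (-5 - 1*126) - 308 = (-5 - 126) - 308 = -131 - 308 = -439)
1/w = 1/(-439) = -1/439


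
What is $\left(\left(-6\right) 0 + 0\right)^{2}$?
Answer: $0$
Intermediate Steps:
$\left(\left(-6\right) 0 + 0\right)^{2} = \left(0 + 0\right)^{2} = 0^{2} = 0$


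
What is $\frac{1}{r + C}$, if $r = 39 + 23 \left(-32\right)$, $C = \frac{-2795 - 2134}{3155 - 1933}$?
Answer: $- \frac{1222}{856663} \approx -0.0014265$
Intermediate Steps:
$C = - \frac{4929}{1222} \approx -4.0336$
$r = -697$ ($r = 39 - 736 = -697$)
$\frac{1}{r + C} = \frac{1}{-697 - \frac{4929}{1222}} = \frac{1}{- \frac{856663}{1222}} = - \frac{1222}{856663}$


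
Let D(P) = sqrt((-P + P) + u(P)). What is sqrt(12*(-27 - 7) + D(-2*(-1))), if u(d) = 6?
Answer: sqrt(-408 + sqrt(6)) ≈ 20.138*I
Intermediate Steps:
D(P) = sqrt(6) (D(P) = sqrt((-P + P) + 6) = sqrt(0 + 6) = sqrt(6))
sqrt(12*(-27 - 7) + D(-2*(-1))) = sqrt(12*(-27 - 7) + sqrt(6)) = sqrt(12*(-34) + sqrt(6)) = sqrt(-408 + sqrt(6))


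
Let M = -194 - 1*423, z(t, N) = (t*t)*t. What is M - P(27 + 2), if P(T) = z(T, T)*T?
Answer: -707898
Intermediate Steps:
z(t, N) = t³ (z(t, N) = t²*t = t³)
M = -617 (M = -194 - 423 = -617)
P(T) = T⁴ (P(T) = T³*T = T⁴)
M - P(27 + 2) = -617 - (27 + 2)⁴ = -617 - 1*29⁴ = -617 - 1*707281 = -617 - 707281 = -707898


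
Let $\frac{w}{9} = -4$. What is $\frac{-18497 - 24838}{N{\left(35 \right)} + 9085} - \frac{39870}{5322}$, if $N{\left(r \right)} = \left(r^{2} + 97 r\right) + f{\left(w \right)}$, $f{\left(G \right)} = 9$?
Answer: $- \frac{129567675}{12164318} \approx -10.651$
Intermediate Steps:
$w = -36$ ($w = 9 \left(-4\right) = -36$)
$N{\left(r \right)} = 9 + r^{2} + 97 r$ ($N{\left(r \right)} = \left(r^{2} + 97 r\right) + 9 = 9 + r^{2} + 97 r$)
$\frac{-18497 - 24838}{N{\left(35 \right)} + 9085} - \frac{39870}{5322} = \frac{-18497 - 24838}{\left(9 + 35^{2} + 97 \cdot 35\right) + 9085} - \frac{39870}{5322} = - \frac{43335}{\left(9 + 1225 + 3395\right) + 9085} - 39870 \cdot \frac{1}{5322} = - \frac{43335}{4629 + 9085} - \frac{6645}{887} = - \frac{43335}{13714} - \frac{6645}{887} = - \frac{129567675}{12164318}$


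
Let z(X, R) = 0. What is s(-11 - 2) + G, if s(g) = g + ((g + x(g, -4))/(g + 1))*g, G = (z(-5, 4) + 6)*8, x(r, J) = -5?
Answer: 31/2 ≈ 15.500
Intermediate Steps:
G = 48 (G = (0 + 6)*8 = 6*8 = 48)
s(g) = g + g*(-5 + g)/(1 + g) (s(g) = g + ((g - 5)/(g + 1))*g = g + ((-5 + g)/(1 + g))*g = g + g*(-5 + g)/(1 + g))
s(-11 - 2) + G = 2*(-11 - 2)*(-2 + (-11 - 2))/(1 + (-11 - 2)) + 48 = 2*(-13)*(-2 - 13)/(1 - 13) + 48 = 2*(-13)*(-15)/(-12) + 48 = 2*(-13)*(-1/12)*(-15) + 48 = -65/2 + 48 = 31/2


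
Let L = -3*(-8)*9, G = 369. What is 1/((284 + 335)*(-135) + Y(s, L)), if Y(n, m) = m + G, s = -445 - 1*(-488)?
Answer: -1/82980 ≈ -1.2051e-5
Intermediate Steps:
s = 43 (s = -445 + 488 = 43)
L = 216 (L = 24*9 = 216)
Y(n, m) = 369 + m (Y(n, m) = m + 369 = 369 + m)
1/((284 + 335)*(-135) + Y(s, L)) = 1/((284 + 335)*(-135) + (369 + 216)) = 1/(619*(-135) + 585) = 1/(-83565 + 585) = 1/(-82980) = -1/82980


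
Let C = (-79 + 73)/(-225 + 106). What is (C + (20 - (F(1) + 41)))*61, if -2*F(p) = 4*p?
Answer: -137555/119 ≈ -1155.9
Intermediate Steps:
F(p) = -2*p
C = 6/119 (C = -6/(-119) = -6*(-1/119) = 6/119 ≈ 0.050420)
(C + (20 - (F(1) + 41)))*61 = (6/119 + (20 - (-2*1 + 41)))*61 = (6/119 + (20 - (-2 + 41)))*61 = (6/119 + (20 - 1*39))*61 = (6/119 + (20 - 39))*61 = (6/119 - 19)*61 = -2255/119*61 = -137555/119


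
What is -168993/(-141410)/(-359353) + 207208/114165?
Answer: 35693168669261/19665833691510 ≈ 1.8150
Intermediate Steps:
-168993/(-141410)/(-359353) + 207208/114165 = -168993*(-1/141410)*(-1/359353) + 207208*(1/114165) = (168993/141410)*(-1/359353) + 3512/1935 = -168993/50816107730 + 3512/1935 = 35693168669261/19665833691510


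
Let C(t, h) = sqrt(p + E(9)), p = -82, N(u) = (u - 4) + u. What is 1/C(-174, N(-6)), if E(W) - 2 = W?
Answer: -I*sqrt(71)/71 ≈ -0.11868*I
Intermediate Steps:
N(u) = -4 + 2*u (N(u) = (-4 + u) + u = -4 + 2*u)
E(W) = 2 + W
C(t, h) = I*sqrt(71) (C(t, h) = sqrt(-82 + (2 + 9)) = sqrt(-82 + 11) = sqrt(-71) = I*sqrt(71))
1/C(-174, N(-6)) = 1/(I*sqrt(71)) = -I*sqrt(71)/71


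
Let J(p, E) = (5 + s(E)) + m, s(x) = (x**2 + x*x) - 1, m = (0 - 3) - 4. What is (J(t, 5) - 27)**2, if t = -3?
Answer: 400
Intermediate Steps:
m = -7 (m = -3 - 4 = -7)
s(x) = -1 + 2*x**2 (s(x) = (x**2 + x**2) - 1 = 2*x**2 - 1 = -1 + 2*x**2)
J(p, E) = -3 + 2*E**2 (J(p, E) = (5 + (-1 + 2*E**2)) - 7 = (4 + 2*E**2) - 7 = -3 + 2*E**2)
(J(t, 5) - 27)**2 = ((-3 + 2*5**2) - 27)**2 = ((-3 + 2*25) - 27)**2 = ((-3 + 50) - 27)**2 = (47 - 27)**2 = 20**2 = 400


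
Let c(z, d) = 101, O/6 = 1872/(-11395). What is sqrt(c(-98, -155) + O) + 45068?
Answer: 45068 + sqrt(12986459885)/11395 ≈ 45078.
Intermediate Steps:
O = -11232/11395 (O = 6*(1872/(-11395)) = 6*(1872*(-1/11395)) = 6*(-1872/11395) = -11232/11395 ≈ -0.98570)
sqrt(c(-98, -155) + O) + 45068 = sqrt(101 - 11232/11395) + 45068 = sqrt(1139663/11395) + 45068 = sqrt(12986459885)/11395 + 45068 = 45068 + sqrt(12986459885)/11395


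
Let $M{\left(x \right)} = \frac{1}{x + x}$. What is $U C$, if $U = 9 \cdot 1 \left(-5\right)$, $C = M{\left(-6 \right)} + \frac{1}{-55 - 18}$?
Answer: $\frac{1275}{292} \approx 4.3664$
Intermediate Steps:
$M{\left(x \right)} = \frac{1}{2 x}$
$C = - \frac{85}{876}$ ($C = \frac{1}{2 \left(-6\right)} + \frac{1}{-55 - 18} = \frac{1}{2} \left(- \frac{1}{6}\right) + \frac{1}{-73} = - \frac{1}{12} - \frac{1}{73} = - \frac{85}{876} \approx -0.097032$)
$U = -45$ ($U = 9 \left(-5\right) = -45$)
$U C = \left(-45\right) \left(- \frac{85}{876}\right) = \frac{1275}{292}$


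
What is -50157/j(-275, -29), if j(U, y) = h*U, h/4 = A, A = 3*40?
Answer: 16719/44000 ≈ 0.37998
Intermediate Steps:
A = 120
h = 480 (h = 4*120 = 480)
j(U, y) = 480*U
-50157/j(-275, -29) = -50157/(480*(-275)) = -50157/(-132000) = -50157*(-1/132000) = 16719/44000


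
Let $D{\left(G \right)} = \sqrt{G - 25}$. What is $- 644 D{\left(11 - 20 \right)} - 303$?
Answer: $-303 - 644 i \sqrt{34} \approx -303.0 - 3755.1 i$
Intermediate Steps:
$D{\left(G \right)} = \sqrt{-25 + G}$
$- 644 D{\left(11 - 20 \right)} - 303 = - 644 \sqrt{-25 + \left(11 - 20\right)} - 303 = - 644 \sqrt{-25 - 9} - 303 = - 644 \sqrt{-34} - 303 = - 644 i \sqrt{34} - 303 = -303 - 644 i \sqrt{34}$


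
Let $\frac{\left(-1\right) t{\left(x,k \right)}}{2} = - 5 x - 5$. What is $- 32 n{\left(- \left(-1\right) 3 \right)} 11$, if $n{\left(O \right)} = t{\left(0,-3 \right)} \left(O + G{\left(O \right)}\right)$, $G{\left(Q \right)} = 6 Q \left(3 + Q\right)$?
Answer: $-390720$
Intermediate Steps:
$t{\left(x,k \right)} = 10 + 10 x$ ($t{\left(x,k \right)} = - 2 \left(- 5 x - 5\right) = - 2 \left(-5 - 5 x\right) = 10 + 10 x$)
$G{\left(Q \right)} = 6 Q \left(3 + Q\right)$
$n{\left(O \right)} = 10 O + 60 O \left(3 + O\right)$ ($n{\left(O \right)} = \left(10 + 10 \cdot 0\right) \left(O + 6 O \left(3 + O\right)\right) = \left(10 + 0\right) \left(O + 6 O \left(3 + O\right)\right) = 10 \left(O + 6 O \left(3 + O\right)\right) = 10 O + 60 O \left(3 + O\right)$)
$- 32 n{\left(- \left(-1\right) 3 \right)} 11 = - 32 \cdot 10 \left(- \left(-1\right) 3\right) \left(19 + 6 \left(- \left(-1\right) 3\right)\right) 11 = - 32 \cdot 10 \left(\left(-1\right) \left(-3\right)\right) \left(19 + 6 \left(\left(-1\right) \left(-3\right)\right)\right) 11 = - 32 \cdot 10 \cdot 3 \left(19 + 6 \cdot 3\right) 11 = - 32 \cdot 10 \cdot 3 \left(19 + 18\right) 11 = - 32 \cdot 10 \cdot 3 \cdot 37 \cdot 11 = \left(-32\right) 1110 \cdot 11 = \left(-35520\right) 11 = -390720$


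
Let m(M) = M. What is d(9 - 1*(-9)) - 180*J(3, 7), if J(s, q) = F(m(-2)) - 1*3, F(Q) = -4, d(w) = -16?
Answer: 1244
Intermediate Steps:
J(s, q) = -7 (J(s, q) = -4 - 1*3 = -4 - 3 = -7)
d(9 - 1*(-9)) - 180*J(3, 7) = -16 - 180*(-7) = -16 + 1260 = 1244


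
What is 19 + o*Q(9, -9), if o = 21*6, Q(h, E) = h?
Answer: 1153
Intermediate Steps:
o = 126
19 + o*Q(9, -9) = 19 + 126*9 = 19 + 1134 = 1153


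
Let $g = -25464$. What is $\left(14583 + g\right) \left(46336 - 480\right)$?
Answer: $-498959136$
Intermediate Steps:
$\left(14583 + g\right) \left(46336 - 480\right) = \left(14583 - 25464\right) \left(46336 - 480\right) = \left(-10881\right) 45856 = -498959136$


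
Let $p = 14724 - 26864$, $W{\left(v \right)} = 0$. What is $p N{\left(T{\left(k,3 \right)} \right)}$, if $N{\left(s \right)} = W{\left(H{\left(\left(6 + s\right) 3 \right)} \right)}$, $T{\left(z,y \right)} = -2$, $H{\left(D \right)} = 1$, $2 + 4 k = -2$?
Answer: $0$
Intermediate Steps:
$k = -1$ ($k = - \frac{1}{2} + \frac{1}{4} \left(-2\right) = - \frac{1}{2} - \frac{1}{2} = -1$)
$N{\left(s \right)} = 0$
$p = -12140$
$p N{\left(T{\left(k,3 \right)} \right)} = \left(-12140\right) 0 = 0$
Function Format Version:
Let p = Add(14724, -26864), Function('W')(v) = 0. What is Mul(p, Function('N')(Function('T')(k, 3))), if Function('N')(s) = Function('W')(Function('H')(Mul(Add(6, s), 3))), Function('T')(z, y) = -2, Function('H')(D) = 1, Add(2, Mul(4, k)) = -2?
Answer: 0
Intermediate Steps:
k = -1 (k = Add(Rational(-1, 2), Mul(Rational(1, 4), -2)) = Add(Rational(-1, 2), Rational(-1, 2)) = -1)
Function('N')(s) = 0
p = -12140
Mul(p, Function('N')(Function('T')(k, 3))) = Mul(-12140, 0) = 0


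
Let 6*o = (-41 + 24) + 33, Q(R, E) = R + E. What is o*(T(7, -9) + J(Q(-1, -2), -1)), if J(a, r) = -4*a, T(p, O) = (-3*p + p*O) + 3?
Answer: -184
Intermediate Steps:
Q(R, E) = E + R
T(p, O) = 3 - 3*p + O*p (T(p, O) = (-3*p + O*p) + 3 = 3 - 3*p + O*p)
o = 8/3 (o = ((-41 + 24) + 33)/6 = (-17 + 33)/6 = (⅙)*16 = 8/3 ≈ 2.6667)
o*(T(7, -9) + J(Q(-1, -2), -1)) = 8*((3 - 3*7 - 9*7) - 4*(-2 - 1))/3 = 8*((3 - 21 - 63) - 4*(-3))/3 = 8*(-81 + 12)/3 = (8/3)*(-69) = -184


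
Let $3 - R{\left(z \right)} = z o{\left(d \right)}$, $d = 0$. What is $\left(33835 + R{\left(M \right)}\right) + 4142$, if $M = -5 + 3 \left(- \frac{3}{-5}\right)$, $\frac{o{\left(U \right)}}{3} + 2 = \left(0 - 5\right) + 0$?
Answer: $\frac{189564}{5} \approx 37913.0$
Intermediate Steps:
$o{\left(U \right)} = -21$ ($o{\left(U \right)} = -6 + 3 \left(\left(0 - 5\right) + 0\right) = -6 + 3 \left(-5 + 0\right) = -6 + 3 \left(-5\right) = -6 - 15 = -21$)
$M = - \frac{16}{5}$ ($M = -5 + 3 \left(\left(-3\right) \left(- \frac{1}{5}\right)\right) = -5 + 3 \cdot \frac{3}{5} = -5 + \frac{9}{5} = - \frac{16}{5} \approx -3.2$)
$R{\left(z \right)} = 3 + 21 z$ ($R{\left(z \right)} = 3 - z \left(-21\right) = 3 - - 21 z = 3 + 21 z$)
$\left(33835 + R{\left(M \right)}\right) + 4142 = \left(33835 + \left(3 + 21 \left(- \frac{16}{5}\right)\right)\right) + 4142 = \left(33835 + \left(3 - \frac{336}{5}\right)\right) + 4142 = \left(33835 - \frac{321}{5}\right) + 4142 = \frac{168854}{5} + 4142 = \frac{189564}{5}$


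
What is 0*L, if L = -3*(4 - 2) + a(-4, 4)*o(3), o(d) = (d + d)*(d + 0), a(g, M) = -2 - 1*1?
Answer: 0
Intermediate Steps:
a(g, M) = -3 (a(g, M) = -2 - 1 = -3)
o(d) = 2*d² (o(d) = (2*d)*d = 2*d²)
L = -60 (L = -3*(4 - 2) - 6*3² = -3*2 - 6*9 = -6 - 3*18 = -6 - 54 = -60)
0*L = 0*(-60) = 0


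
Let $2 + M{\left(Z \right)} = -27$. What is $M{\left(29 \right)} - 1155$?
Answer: $-1184$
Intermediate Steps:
$M{\left(Z \right)} = -29$ ($M{\left(Z \right)} = -2 - 27 = -29$)
$M{\left(29 \right)} - 1155 = -29 - 1155 = -1184$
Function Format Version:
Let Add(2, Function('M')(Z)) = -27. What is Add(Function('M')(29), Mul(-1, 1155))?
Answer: -1184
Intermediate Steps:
Function('M')(Z) = -29 (Function('M')(Z) = Add(-2, -27) = -29)
Add(Function('M')(29), Mul(-1, 1155)) = Add(-29, Mul(-1, 1155)) = Add(-29, -1155) = -1184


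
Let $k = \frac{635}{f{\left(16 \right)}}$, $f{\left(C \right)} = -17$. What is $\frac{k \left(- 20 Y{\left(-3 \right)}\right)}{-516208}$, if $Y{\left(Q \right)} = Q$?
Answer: $\frac{9525}{2193884} \approx 0.0043416$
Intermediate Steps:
$k = - \frac{635}{17}$ ($k = \frac{635}{-17} = 635 \left(- \frac{1}{17}\right) = - \frac{635}{17} \approx -37.353$)
$\frac{k \left(- 20 Y{\left(-3 \right)}\right)}{-516208} = \frac{\left(- \frac{635}{17}\right) \left(\left(-20\right) \left(-3\right)\right)}{-516208} = \left(- \frac{635}{17}\right) 60 \left(- \frac{1}{516208}\right) = \left(- \frac{38100}{17}\right) \left(- \frac{1}{516208}\right) = \frac{9525}{2193884}$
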